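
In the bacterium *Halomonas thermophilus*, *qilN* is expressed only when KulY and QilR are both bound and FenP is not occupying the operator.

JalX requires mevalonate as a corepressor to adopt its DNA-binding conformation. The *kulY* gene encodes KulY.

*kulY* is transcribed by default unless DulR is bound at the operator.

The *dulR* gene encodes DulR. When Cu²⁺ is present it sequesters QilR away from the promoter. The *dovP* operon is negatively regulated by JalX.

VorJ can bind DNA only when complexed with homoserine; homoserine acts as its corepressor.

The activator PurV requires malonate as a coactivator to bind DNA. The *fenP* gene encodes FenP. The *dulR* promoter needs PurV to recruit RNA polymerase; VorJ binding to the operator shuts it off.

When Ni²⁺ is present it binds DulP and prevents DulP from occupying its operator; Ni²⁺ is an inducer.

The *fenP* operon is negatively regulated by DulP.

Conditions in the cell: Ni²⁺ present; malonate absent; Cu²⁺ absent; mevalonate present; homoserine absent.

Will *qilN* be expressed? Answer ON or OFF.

OFF

Ni²⁺ is present, so DulP is inactive.
With no repressor bound, *fenP* is transcribed.
So FenP is produced and active.
Homoserine is absent, so VorJ is inactive.
Malonate is absent, so PurV is inactive.
Required activator PurV is absent, so *dulR* is not transcribed.
So DulR is not produced.
With no repressor bound, *kulY* is transcribed.
So KulY is produced and active.
Cu²⁺ is absent, so QilR is active.
With repressor FenP bound, *qilN* is not transcribed.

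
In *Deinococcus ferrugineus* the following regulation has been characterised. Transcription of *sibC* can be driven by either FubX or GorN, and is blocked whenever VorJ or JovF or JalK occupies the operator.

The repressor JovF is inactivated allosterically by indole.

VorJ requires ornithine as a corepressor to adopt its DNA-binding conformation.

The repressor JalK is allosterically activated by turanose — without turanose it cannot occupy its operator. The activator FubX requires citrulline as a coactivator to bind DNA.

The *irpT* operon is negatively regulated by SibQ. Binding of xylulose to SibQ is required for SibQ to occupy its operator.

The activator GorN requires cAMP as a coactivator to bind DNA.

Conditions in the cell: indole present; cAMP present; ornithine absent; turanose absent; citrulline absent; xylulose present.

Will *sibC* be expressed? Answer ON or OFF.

Ornithine is absent, so VorJ is inactive.
Indole is present, so JovF is inactive.
Citrulline is absent, so FubX is inactive.
Turanose is absent, so JalK is inactive.
cAMP is present, so GorN is active.
Activator GorN is present, so *sibC* is transcribed.

ON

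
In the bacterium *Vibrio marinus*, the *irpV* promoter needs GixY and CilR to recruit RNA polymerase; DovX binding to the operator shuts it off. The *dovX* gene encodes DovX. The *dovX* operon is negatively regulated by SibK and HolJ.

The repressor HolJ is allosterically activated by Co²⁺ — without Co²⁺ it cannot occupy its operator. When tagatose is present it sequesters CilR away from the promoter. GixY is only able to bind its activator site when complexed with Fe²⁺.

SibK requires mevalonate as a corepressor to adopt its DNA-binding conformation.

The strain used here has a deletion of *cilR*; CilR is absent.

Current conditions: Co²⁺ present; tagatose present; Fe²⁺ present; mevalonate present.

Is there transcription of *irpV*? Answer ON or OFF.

OFF

Mevalonate is present, so SibK is active.
Co²⁺ is present, so HolJ is active.
With repressor SibK bound, *dovX* is not transcribed.
So DovX is not produced.
Fe²⁺ is present, so GixY is active.
CilR is non-functional in this strain, so it has no effect.
Required activator CilR is absent, so *irpV* is not transcribed.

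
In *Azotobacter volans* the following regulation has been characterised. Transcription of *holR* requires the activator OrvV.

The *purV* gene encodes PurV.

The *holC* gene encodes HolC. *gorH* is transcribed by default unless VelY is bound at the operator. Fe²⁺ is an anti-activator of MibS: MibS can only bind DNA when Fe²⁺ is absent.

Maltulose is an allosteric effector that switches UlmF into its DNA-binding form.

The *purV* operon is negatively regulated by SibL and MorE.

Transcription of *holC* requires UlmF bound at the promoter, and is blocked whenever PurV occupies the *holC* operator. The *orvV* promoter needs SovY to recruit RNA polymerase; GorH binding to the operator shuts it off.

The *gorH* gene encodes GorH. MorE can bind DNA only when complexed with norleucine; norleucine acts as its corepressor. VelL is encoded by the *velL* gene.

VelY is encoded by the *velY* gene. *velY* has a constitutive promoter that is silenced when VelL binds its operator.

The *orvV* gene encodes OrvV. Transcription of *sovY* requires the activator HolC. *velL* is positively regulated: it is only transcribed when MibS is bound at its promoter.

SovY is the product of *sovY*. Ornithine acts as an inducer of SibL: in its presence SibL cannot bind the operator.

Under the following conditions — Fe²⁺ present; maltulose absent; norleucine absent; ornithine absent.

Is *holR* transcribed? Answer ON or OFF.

Ornithine is absent, so SibL is active.
Norleucine is absent, so MorE is inactive.
With repressor SibL bound, *purV* is not transcribed.
So PurV is not produced.
Maltulose is absent, so UlmF is inactive.
Required activator UlmF is absent, so *holC* is not transcribed.
So HolC is not produced.
Required activator HolC is absent, so *sovY* is not transcribed.
So SovY is not produced.
Fe²⁺ is present, so MibS is inactive.
Required activator MibS is absent, so *velL* is not transcribed.
So VelL is not produced.
With no repressor bound, *velY* is transcribed.
So VelY is produced and active.
With repressor VelY bound, *gorH* is not transcribed.
So GorH is not produced.
Required activator SovY is absent, so *orvV* is not transcribed.
So OrvV is not produced.
Required activator OrvV is absent, so *holR* is not transcribed.

OFF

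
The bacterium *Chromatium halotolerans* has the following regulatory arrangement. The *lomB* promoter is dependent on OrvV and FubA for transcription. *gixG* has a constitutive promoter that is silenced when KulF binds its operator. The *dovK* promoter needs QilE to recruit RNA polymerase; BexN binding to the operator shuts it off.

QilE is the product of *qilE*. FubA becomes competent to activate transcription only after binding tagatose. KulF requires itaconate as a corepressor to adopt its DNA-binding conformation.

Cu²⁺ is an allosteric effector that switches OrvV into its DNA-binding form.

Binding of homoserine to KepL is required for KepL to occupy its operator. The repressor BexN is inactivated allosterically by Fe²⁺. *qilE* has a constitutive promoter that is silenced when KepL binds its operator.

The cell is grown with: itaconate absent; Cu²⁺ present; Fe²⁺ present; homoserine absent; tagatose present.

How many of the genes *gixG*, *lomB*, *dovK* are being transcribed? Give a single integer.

Itaconate is absent, so KulF is inactive.
With no repressor bound, *gixG* is transcribed.
→ *gixG* is ON.
Cu²⁺ is present, so OrvV is active.
Tagatose is present, so FubA is active.
No repressor is bound and OrvV and FubA are active, so *lomB* is transcribed.
→ *lomB* is ON.
Homoserine is absent, so KepL is inactive.
With no repressor bound, *qilE* is transcribed.
So QilE is produced and active.
Fe²⁺ is present, so BexN is inactive.
No repressor is bound and QilE is active, so *dovK* is transcribed.
→ *dovK* is ON.
3 of the 3 genes are transcribed.

3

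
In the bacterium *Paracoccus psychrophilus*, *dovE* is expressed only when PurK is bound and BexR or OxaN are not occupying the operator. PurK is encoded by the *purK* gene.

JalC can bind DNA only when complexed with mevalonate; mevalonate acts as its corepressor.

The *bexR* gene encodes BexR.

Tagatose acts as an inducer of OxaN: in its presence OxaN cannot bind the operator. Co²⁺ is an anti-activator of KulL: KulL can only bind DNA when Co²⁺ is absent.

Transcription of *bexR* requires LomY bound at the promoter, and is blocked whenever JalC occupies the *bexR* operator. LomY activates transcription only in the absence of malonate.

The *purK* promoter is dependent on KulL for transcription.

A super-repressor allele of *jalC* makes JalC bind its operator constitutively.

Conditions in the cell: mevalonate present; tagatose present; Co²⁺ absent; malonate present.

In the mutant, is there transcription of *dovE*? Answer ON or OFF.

ON

Malonate is present, so LomY is inactive.
JalC is constitutively active in this strain.
With repressor JalC bound, *bexR* is not transcribed.
So BexR is not produced.
Tagatose is present, so OxaN is inactive.
Co²⁺ is absent, so KulL is active.
No repressor is bound and KulL is active, so *purK* is transcribed.
So PurK is produced and active.
No repressor is bound and PurK is active, so *dovE* is transcribed.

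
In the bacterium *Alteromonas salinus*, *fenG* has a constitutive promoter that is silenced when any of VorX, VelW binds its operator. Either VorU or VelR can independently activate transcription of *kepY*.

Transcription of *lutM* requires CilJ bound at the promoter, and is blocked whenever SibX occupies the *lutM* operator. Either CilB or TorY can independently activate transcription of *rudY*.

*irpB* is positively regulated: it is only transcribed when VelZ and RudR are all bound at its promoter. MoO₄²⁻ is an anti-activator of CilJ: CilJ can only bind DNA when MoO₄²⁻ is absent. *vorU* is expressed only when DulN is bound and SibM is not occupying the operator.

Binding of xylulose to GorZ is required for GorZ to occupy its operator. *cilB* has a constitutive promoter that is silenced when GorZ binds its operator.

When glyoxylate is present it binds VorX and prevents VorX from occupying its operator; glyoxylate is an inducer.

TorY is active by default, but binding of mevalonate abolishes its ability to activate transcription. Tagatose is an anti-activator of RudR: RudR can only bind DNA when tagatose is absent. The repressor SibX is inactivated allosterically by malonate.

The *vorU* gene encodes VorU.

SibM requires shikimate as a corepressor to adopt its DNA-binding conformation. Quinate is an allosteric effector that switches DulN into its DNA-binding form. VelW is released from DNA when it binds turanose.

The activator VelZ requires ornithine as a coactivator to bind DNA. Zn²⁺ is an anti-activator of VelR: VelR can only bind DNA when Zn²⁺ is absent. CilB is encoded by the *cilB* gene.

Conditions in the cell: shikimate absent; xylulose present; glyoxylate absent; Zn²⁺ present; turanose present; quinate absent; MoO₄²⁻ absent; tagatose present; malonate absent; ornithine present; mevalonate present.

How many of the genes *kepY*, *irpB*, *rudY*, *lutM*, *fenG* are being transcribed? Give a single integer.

Shikimate is absent, so SibM is inactive.
Quinate is absent, so DulN is inactive.
Required activator DulN is absent, so *vorU* is not transcribed.
So VorU is not produced.
Zn²⁺ is present, so VelR is inactive.
No activator is available at the *kepY* promoter, so *kepY* is not transcribed.
→ *kepY* is OFF.
Ornithine is present, so VelZ is active.
Tagatose is present, so RudR is inactive.
Required activator RudR is absent, so *irpB* is not transcribed.
→ *irpB* is OFF.
Xylulose is present, so GorZ is active.
With repressor GorZ bound, *cilB* is not transcribed.
So CilB is not produced.
Mevalonate is present, so TorY is inactive.
No activator is available at the *rudY* promoter, so *rudY* is not transcribed.
→ *rudY* is OFF.
Malonate is absent, so SibX is active.
MoO₄²⁻ is absent, so CilJ is active.
With repressor SibX bound, *lutM* is not transcribed.
→ *lutM* is OFF.
Glyoxylate is absent, so VorX is active.
Turanose is present, so VelW is inactive.
With repressor VorX bound, *fenG* is not transcribed.
→ *fenG* is OFF.
0 of the 5 genes are transcribed.

0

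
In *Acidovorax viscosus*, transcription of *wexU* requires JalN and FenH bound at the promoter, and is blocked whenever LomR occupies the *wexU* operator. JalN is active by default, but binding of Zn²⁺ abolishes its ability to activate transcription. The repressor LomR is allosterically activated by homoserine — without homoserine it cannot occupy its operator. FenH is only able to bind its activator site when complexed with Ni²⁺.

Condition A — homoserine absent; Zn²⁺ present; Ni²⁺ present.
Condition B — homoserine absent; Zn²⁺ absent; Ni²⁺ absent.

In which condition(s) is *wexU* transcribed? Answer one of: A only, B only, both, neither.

neither

Condition A:
Homoserine is absent, so LomR is inactive.
Zn²⁺ is present, so JalN is inactive.
Ni²⁺ is present, so FenH is active.
Required activator JalN is absent, so *wexU* is not transcribed.
→ *wexU* is OFF in A.
Condition B:
Homoserine is absent, so LomR is inactive.
Zn²⁺ is absent, so JalN is active.
Ni²⁺ is absent, so FenH is inactive.
Required activator FenH is absent, so *wexU* is not transcribed.
→ *wexU* is OFF in B.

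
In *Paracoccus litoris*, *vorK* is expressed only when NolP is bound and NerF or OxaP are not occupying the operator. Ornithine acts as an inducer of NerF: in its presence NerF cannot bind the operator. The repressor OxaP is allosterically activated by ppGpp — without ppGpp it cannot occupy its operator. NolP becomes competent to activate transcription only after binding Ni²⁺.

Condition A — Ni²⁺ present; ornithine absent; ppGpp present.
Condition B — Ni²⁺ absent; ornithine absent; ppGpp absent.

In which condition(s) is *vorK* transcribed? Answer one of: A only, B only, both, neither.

neither

Condition A:
Ni²⁺ is present, so NolP is active.
Ornithine is absent, so NerF is active.
ppGpp is present, so OxaP is active.
With repressor NerF bound, *vorK* is not transcribed.
→ *vorK* is OFF in A.
Condition B:
Ni²⁺ is absent, so NolP is inactive.
Ornithine is absent, so NerF is active.
ppGpp is absent, so OxaP is inactive.
With repressor NerF bound, *vorK* is not transcribed.
→ *vorK* is OFF in B.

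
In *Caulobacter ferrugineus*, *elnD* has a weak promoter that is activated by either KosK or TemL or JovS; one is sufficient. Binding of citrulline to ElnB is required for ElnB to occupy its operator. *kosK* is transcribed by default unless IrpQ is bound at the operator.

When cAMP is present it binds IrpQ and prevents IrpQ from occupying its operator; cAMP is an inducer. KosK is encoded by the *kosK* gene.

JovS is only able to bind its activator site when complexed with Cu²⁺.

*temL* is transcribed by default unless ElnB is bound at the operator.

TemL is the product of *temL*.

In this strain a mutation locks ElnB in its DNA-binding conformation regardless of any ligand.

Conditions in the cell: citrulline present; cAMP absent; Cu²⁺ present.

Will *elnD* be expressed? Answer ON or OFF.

cAMP is absent, so IrpQ is active.
With repressor IrpQ bound, *kosK* is not transcribed.
So KosK is not produced.
ElnB is constitutively active in this strain.
With repressor ElnB bound, *temL* is not transcribed.
So TemL is not produced.
Cu²⁺ is present, so JovS is active.
Activator JovS is present, so *elnD* is transcribed.

ON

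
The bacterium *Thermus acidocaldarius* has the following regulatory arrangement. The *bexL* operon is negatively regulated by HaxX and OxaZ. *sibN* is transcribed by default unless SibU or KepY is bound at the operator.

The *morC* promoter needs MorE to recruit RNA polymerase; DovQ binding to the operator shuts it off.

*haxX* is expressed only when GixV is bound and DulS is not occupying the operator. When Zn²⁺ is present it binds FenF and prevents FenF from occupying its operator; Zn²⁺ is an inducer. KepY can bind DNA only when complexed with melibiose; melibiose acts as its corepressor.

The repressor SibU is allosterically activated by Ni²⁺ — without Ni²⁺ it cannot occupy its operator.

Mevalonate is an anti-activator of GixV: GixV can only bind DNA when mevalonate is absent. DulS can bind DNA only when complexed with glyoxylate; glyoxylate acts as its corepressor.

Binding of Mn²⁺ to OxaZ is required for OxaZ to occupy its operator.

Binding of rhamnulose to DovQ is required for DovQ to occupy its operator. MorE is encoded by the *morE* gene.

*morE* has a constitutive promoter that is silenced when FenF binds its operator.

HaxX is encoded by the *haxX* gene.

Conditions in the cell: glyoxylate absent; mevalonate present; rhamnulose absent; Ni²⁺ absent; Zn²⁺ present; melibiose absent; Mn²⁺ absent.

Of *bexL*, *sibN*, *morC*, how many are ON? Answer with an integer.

Glyoxylate is absent, so DulS is inactive.
Mevalonate is present, so GixV is inactive.
Required activator GixV is absent, so *haxX* is not transcribed.
So HaxX is not produced.
Mn²⁺ is absent, so OxaZ is inactive.
With no repressor bound, *bexL* is transcribed.
→ *bexL* is ON.
Ni²⁺ is absent, so SibU is inactive.
Melibiose is absent, so KepY is inactive.
With no repressor bound, *sibN* is transcribed.
→ *sibN* is ON.
Zn²⁺ is present, so FenF is inactive.
With no repressor bound, *morE* is transcribed.
So MorE is produced and active.
Rhamnulose is absent, so DovQ is inactive.
No repressor is bound and MorE is active, so *morC* is transcribed.
→ *morC* is ON.
3 of the 3 genes are transcribed.

3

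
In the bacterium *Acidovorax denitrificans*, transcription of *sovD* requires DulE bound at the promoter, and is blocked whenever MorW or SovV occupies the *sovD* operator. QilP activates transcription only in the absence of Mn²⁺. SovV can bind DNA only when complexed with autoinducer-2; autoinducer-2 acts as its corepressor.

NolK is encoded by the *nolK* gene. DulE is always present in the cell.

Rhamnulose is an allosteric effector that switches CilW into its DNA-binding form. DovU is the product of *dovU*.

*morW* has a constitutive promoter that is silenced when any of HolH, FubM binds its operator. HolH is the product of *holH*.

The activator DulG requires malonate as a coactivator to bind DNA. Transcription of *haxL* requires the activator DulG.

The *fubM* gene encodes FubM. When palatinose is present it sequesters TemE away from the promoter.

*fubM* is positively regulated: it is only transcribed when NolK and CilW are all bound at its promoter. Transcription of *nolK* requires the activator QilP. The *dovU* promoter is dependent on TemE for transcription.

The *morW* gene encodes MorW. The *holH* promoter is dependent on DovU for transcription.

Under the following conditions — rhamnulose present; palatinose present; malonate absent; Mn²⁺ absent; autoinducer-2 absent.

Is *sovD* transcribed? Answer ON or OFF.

DulE is produced constitutively and is active.
Palatinose is present, so TemE is inactive.
Required activator TemE is absent, so *dovU* is not transcribed.
So DovU is not produced.
Required activator DovU is absent, so *holH* is not transcribed.
So HolH is not produced.
Mn²⁺ is absent, so QilP is active.
No repressor is bound and QilP is active, so *nolK* is transcribed.
So NolK is produced and active.
Rhamnulose is present, so CilW is active.
No repressor is bound and NolK and CilW are active, so *fubM* is transcribed.
So FubM is produced and active.
With repressor FubM bound, *morW* is not transcribed.
So MorW is not produced.
Autoinducer-2 is absent, so SovV is inactive.
No repressor is bound and DulE is active, so *sovD* is transcribed.

ON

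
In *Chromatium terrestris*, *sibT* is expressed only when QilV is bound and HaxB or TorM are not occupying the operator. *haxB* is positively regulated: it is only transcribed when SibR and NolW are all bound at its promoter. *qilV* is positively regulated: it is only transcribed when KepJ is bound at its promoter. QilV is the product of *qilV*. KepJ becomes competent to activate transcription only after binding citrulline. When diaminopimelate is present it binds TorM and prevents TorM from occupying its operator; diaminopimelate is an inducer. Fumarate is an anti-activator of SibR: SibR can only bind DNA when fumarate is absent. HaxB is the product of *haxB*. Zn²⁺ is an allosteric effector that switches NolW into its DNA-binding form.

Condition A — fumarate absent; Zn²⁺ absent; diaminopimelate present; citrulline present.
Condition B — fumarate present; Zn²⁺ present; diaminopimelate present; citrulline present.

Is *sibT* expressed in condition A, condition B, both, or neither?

both

Condition A:
Fumarate is absent, so SibR is active.
Zn²⁺ is absent, so NolW is inactive.
Required activator NolW is absent, so *haxB* is not transcribed.
So HaxB is not produced.
Diaminopimelate is present, so TorM is inactive.
Citrulline is present, so KepJ is active.
No repressor is bound and KepJ is active, so *qilV* is transcribed.
So QilV is produced and active.
No repressor is bound and QilV is active, so *sibT* is transcribed.
→ *sibT* is ON in A.
Condition B:
Fumarate is present, so SibR is inactive.
Zn²⁺ is present, so NolW is active.
Required activator SibR is absent, so *haxB* is not transcribed.
So HaxB is not produced.
Diaminopimelate is present, so TorM is inactive.
Citrulline is present, so KepJ is active.
No repressor is bound and KepJ is active, so *qilV* is transcribed.
So QilV is produced and active.
No repressor is bound and QilV is active, so *sibT* is transcribed.
→ *sibT* is ON in B.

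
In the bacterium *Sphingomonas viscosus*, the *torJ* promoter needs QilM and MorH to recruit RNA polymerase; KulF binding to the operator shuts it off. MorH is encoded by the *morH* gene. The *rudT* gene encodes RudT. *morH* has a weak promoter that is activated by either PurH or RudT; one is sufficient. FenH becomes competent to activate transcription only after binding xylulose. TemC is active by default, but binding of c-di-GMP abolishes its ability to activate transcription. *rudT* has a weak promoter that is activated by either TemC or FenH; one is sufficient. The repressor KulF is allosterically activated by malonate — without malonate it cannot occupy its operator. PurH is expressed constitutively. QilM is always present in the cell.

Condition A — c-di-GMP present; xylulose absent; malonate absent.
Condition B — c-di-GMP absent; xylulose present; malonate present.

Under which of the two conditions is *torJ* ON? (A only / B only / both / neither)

Condition A:
QilM is produced constitutively and is active.
PurH is produced constitutively and is active.
c-di-GMP is present, so TemC is inactive.
Xylulose is absent, so FenH is inactive.
No activator is available at the *rudT* promoter, so *rudT* is not transcribed.
So RudT is not produced.
Activator PurH is present, so *morH* is transcribed.
So MorH is produced and active.
Malonate is absent, so KulF is inactive.
No repressor is bound and QilM and MorH are active, so *torJ* is transcribed.
→ *torJ* is ON in A.
Condition B:
QilM is produced constitutively and is active.
PurH is produced constitutively and is active.
c-di-GMP is absent, so TemC is active.
Xylulose is present, so FenH is active.
Activator TemC is present, so *rudT* is transcribed.
So RudT is produced and active.
Activator PurH is present, so *morH* is transcribed.
So MorH is produced and active.
Malonate is present, so KulF is active.
With repressor KulF bound, *torJ* is not transcribed.
→ *torJ* is OFF in B.

A only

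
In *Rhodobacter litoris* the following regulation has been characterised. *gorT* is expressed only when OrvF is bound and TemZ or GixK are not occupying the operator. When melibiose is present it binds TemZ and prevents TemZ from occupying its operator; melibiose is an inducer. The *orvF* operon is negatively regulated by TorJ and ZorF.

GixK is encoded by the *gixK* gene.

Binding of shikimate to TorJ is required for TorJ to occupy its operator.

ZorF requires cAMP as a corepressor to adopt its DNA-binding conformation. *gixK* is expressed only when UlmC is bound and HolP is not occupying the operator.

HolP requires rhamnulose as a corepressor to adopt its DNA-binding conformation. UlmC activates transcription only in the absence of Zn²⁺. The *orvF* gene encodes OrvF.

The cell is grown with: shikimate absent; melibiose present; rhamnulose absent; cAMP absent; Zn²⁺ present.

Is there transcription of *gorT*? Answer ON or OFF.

ON

Shikimate is absent, so TorJ is inactive.
cAMP is absent, so ZorF is inactive.
With no repressor bound, *orvF* is transcribed.
So OrvF is produced and active.
Melibiose is present, so TemZ is inactive.
Zn²⁺ is present, so UlmC is inactive.
Rhamnulose is absent, so HolP is inactive.
Required activator UlmC is absent, so *gixK* is not transcribed.
So GixK is not produced.
No repressor is bound and OrvF is active, so *gorT* is transcribed.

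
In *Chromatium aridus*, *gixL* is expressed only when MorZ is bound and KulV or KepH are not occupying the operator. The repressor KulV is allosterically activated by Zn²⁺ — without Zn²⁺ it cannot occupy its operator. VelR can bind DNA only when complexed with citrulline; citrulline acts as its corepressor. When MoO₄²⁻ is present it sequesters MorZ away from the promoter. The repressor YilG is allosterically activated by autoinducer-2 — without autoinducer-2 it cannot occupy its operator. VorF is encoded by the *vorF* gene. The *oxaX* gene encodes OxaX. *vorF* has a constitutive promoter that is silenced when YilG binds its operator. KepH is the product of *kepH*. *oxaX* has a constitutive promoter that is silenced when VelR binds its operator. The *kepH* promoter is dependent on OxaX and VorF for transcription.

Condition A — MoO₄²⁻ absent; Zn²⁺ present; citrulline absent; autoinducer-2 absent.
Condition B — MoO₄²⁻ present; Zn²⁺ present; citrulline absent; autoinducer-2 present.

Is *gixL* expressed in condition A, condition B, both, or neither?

neither

Condition A:
MoO₄²⁻ is absent, so MorZ is active.
Zn²⁺ is present, so KulV is active.
Citrulline is absent, so VelR is inactive.
With no repressor bound, *oxaX* is transcribed.
So OxaX is produced and active.
Autoinducer-2 is absent, so YilG is inactive.
With no repressor bound, *vorF* is transcribed.
So VorF is produced and active.
No repressor is bound and OxaX and VorF are active, so *kepH* is transcribed.
So KepH is produced and active.
With repressor KulV bound, *gixL* is not transcribed.
→ *gixL* is OFF in A.
Condition B:
MoO₄²⁻ is present, so MorZ is inactive.
Zn²⁺ is present, so KulV is active.
Citrulline is absent, so VelR is inactive.
With no repressor bound, *oxaX* is transcribed.
So OxaX is produced and active.
Autoinducer-2 is present, so YilG is active.
With repressor YilG bound, *vorF* is not transcribed.
So VorF is not produced.
Required activator VorF is absent, so *kepH* is not transcribed.
So KepH is not produced.
With repressor KulV bound, *gixL* is not transcribed.
→ *gixL* is OFF in B.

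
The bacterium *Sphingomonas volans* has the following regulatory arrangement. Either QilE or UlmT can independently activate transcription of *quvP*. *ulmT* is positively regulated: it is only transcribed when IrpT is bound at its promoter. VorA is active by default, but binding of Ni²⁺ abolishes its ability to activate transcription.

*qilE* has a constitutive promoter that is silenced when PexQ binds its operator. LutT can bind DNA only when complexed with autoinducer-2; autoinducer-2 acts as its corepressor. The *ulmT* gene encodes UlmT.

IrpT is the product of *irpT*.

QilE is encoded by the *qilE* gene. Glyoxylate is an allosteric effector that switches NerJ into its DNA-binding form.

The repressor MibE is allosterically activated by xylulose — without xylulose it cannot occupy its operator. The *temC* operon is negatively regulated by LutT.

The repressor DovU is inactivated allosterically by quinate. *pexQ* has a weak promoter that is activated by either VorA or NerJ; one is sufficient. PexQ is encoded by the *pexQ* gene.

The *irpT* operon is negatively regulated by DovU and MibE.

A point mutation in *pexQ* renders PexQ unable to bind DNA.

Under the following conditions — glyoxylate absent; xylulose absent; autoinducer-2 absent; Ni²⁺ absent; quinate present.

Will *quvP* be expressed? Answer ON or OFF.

ON

PexQ is non-functional in this strain, so it has no effect.
With no repressor bound, *qilE* is transcribed.
So QilE is produced and active.
Quinate is present, so DovU is inactive.
Xylulose is absent, so MibE is inactive.
With no repressor bound, *irpT* is transcribed.
So IrpT is produced and active.
No repressor is bound and IrpT is active, so *ulmT* is transcribed.
So UlmT is produced and active.
Activator QilE is present, so *quvP* is transcribed.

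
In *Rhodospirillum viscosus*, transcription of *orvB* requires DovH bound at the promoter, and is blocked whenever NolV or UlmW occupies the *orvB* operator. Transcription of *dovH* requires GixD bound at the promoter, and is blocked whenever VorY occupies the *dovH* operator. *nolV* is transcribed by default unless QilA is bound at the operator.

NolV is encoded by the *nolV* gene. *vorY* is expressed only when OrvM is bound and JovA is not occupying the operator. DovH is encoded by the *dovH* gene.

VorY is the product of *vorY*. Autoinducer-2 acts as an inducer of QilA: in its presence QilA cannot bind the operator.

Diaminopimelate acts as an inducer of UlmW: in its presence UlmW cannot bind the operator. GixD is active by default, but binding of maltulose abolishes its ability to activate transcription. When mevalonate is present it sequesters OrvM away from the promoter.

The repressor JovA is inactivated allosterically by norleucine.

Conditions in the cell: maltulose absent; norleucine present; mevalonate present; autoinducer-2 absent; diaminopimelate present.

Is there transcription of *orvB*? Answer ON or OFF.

Autoinducer-2 is absent, so QilA is active.
With repressor QilA bound, *nolV* is not transcribed.
So NolV is not produced.
Maltulose is absent, so GixD is active.
Norleucine is present, so JovA is inactive.
Mevalonate is present, so OrvM is inactive.
Required activator OrvM is absent, so *vorY* is not transcribed.
So VorY is not produced.
No repressor is bound and GixD is active, so *dovH* is transcribed.
So DovH is produced and active.
Diaminopimelate is present, so UlmW is inactive.
No repressor is bound and DovH is active, so *orvB* is transcribed.

ON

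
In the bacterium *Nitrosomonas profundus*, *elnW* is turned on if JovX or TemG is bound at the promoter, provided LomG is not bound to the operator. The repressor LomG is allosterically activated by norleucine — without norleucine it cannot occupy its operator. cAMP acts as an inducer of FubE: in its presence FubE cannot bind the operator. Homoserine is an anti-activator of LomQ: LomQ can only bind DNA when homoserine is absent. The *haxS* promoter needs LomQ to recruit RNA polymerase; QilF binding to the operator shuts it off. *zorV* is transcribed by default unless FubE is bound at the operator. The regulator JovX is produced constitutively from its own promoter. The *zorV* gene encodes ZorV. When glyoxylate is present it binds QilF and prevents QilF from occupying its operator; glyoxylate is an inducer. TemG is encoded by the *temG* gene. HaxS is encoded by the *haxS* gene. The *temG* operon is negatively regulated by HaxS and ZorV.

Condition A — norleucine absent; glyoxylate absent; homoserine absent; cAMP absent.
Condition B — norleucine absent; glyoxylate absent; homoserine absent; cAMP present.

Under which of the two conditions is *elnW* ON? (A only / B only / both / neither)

Condition A:
JovX is produced constitutively and is active.
Norleucine is absent, so LomG is inactive.
Glyoxylate is absent, so QilF is active.
Homoserine is absent, so LomQ is active.
With repressor QilF bound, *haxS* is not transcribed.
So HaxS is not produced.
cAMP is absent, so FubE is active.
With repressor FubE bound, *zorV* is not transcribed.
So ZorV is not produced.
With no repressor bound, *temG* is transcribed.
So TemG is produced and active.
Activator JovX is present, so *elnW* is transcribed.
→ *elnW* is ON in A.
Condition B:
JovX is produced constitutively and is active.
Norleucine is absent, so LomG is inactive.
Glyoxylate is absent, so QilF is active.
Homoserine is absent, so LomQ is active.
With repressor QilF bound, *haxS* is not transcribed.
So HaxS is not produced.
cAMP is present, so FubE is inactive.
With no repressor bound, *zorV* is transcribed.
So ZorV is produced and active.
With repressor ZorV bound, *temG* is not transcribed.
So TemG is not produced.
Activator JovX is present, so *elnW* is transcribed.
→ *elnW* is ON in B.

both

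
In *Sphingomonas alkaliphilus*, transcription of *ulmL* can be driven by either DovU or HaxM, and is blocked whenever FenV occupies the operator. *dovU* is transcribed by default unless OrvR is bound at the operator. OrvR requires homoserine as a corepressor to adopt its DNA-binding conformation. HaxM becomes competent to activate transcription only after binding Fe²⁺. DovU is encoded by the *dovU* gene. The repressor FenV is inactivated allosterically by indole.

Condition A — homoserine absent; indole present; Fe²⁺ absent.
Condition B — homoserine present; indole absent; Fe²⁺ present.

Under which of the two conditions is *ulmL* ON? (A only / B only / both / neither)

Condition A:
Homoserine is absent, so OrvR is inactive.
With no repressor bound, *dovU* is transcribed.
So DovU is produced and active.
Indole is present, so FenV is inactive.
Fe²⁺ is absent, so HaxM is inactive.
Activator DovU is present, so *ulmL* is transcribed.
→ *ulmL* is ON in A.
Condition B:
Homoserine is present, so OrvR is active.
With repressor OrvR bound, *dovU* is not transcribed.
So DovU is not produced.
Indole is absent, so FenV is active.
Fe²⁺ is present, so HaxM is active.
With repressor FenV bound, *ulmL* is not transcribed.
→ *ulmL* is OFF in B.

A only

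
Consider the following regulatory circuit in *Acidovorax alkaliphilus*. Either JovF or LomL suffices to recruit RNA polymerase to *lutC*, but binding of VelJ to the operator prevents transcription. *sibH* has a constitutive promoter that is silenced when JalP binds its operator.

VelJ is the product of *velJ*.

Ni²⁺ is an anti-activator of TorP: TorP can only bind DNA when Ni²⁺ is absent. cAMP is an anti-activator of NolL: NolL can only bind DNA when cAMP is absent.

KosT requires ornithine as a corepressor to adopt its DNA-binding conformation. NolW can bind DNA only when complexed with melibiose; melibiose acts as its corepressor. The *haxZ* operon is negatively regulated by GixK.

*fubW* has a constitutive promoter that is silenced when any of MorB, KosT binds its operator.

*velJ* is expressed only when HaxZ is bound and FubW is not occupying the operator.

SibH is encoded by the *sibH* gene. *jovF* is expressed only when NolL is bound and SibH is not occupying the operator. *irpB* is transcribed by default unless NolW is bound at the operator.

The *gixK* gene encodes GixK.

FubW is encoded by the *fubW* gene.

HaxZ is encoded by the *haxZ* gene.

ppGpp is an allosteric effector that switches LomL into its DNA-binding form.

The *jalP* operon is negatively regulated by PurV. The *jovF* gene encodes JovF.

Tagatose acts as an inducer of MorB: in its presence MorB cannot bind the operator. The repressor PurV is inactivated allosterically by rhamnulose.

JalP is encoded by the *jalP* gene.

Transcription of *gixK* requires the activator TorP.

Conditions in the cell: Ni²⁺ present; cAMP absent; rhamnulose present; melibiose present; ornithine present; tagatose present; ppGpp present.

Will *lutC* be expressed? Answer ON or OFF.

OFF

Rhamnulose is present, so PurV is inactive.
With no repressor bound, *jalP* is transcribed.
So JalP is produced and active.
With repressor JalP bound, *sibH* is not transcribed.
So SibH is not produced.
cAMP is absent, so NolL is active.
No repressor is bound and NolL is active, so *jovF* is transcribed.
So JovF is produced and active.
Tagatose is present, so MorB is inactive.
Ornithine is present, so KosT is active.
With repressor KosT bound, *fubW* is not transcribed.
So FubW is not produced.
Ni²⁺ is present, so TorP is inactive.
Required activator TorP is absent, so *gixK* is not transcribed.
So GixK is not produced.
With no repressor bound, *haxZ* is transcribed.
So HaxZ is produced and active.
No repressor is bound and HaxZ is active, so *velJ* is transcribed.
So VelJ is produced and active.
ppGpp is present, so LomL is active.
With repressor VelJ bound, *lutC* is not transcribed.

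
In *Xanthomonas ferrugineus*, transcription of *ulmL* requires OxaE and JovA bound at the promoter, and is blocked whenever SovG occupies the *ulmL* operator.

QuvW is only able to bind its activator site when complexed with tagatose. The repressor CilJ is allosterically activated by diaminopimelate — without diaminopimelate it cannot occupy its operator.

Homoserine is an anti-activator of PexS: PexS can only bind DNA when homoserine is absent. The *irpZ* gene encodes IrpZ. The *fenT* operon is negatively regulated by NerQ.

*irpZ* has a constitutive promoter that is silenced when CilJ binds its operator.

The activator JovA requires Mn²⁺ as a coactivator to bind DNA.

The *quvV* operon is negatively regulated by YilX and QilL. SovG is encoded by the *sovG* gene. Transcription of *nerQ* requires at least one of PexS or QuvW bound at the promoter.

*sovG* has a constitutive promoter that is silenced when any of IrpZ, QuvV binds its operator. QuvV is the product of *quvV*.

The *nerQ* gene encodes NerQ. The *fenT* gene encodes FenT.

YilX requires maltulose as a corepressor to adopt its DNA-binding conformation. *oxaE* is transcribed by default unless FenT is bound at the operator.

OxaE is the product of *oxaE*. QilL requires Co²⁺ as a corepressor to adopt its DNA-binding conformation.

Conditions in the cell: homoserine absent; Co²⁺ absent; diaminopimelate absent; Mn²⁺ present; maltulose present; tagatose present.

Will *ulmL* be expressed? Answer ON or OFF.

Homoserine is absent, so PexS is active.
Tagatose is present, so QuvW is active.
Activator PexS is present, so *nerQ* is transcribed.
So NerQ is produced and active.
With repressor NerQ bound, *fenT* is not transcribed.
So FenT is not produced.
With no repressor bound, *oxaE* is transcribed.
So OxaE is produced and active.
Diaminopimelate is absent, so CilJ is inactive.
With no repressor bound, *irpZ* is transcribed.
So IrpZ is produced and active.
Maltulose is present, so YilX is active.
Co²⁺ is absent, so QilL is inactive.
With repressor YilX bound, *quvV* is not transcribed.
So QuvV is not produced.
With repressor IrpZ bound, *sovG* is not transcribed.
So SovG is not produced.
Mn²⁺ is present, so JovA is active.
No repressor is bound and OxaE and JovA are active, so *ulmL* is transcribed.

ON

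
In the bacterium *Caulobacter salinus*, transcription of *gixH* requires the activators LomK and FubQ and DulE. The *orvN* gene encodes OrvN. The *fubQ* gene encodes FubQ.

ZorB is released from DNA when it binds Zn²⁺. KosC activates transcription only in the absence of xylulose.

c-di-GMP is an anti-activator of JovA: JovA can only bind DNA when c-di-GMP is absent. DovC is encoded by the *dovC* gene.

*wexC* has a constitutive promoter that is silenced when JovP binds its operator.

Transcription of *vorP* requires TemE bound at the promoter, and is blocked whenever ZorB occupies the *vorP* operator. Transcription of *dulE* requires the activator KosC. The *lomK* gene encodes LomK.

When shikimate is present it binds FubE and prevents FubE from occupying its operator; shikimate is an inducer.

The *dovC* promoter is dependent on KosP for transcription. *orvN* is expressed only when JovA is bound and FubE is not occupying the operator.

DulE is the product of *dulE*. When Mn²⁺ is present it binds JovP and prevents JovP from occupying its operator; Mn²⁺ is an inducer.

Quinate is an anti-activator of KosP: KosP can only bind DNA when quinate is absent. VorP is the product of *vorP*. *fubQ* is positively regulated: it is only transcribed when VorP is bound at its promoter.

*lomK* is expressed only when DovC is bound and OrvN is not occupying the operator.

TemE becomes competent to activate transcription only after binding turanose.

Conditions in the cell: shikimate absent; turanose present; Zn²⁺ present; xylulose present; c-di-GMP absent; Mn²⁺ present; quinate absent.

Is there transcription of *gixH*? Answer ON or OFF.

Quinate is absent, so KosP is active.
No repressor is bound and KosP is active, so *dovC* is transcribed.
So DovC is produced and active.
Shikimate is absent, so FubE is active.
c-di-GMP is absent, so JovA is active.
With repressor FubE bound, *orvN* is not transcribed.
So OrvN is not produced.
No repressor is bound and DovC is active, so *lomK* is transcribed.
So LomK is produced and active.
Zn²⁺ is present, so ZorB is inactive.
Turanose is present, so TemE is active.
No repressor is bound and TemE is active, so *vorP* is transcribed.
So VorP is produced and active.
No repressor is bound and VorP is active, so *fubQ* is transcribed.
So FubQ is produced and active.
Xylulose is present, so KosC is inactive.
Required activator KosC is absent, so *dulE* is not transcribed.
So DulE is not produced.
Required activator DulE is absent, so *gixH* is not transcribed.

OFF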